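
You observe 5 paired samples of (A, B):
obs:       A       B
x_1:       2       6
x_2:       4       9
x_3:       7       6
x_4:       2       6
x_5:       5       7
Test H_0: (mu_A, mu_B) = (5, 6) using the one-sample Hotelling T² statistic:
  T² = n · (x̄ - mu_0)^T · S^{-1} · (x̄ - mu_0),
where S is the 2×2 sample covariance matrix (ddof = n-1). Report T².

Step 1 — sample mean vector:
  mean(A) = (2 + 4 + 7 + 2 + 5) / 5 = 20/5 = 4
  mean(B) = (6 + 9 + 6 + 6 + 7) / 5 = 34/5 = 6.8
  x̄ = (4, 6.8),  deviation x̄ - mu_0 = (4, 6.8) - (5, 6) = (-1, 0.8).

Step 2 — sample covariance matrix, S[i,j] = (1/(n-1)) · Σ_k (x_{k,i} - mean_i) · (x_{k,j} - mean_j), divisor n-1 = 4:
  S[A,A] = ((-2)·(-2) + (0)·(0) + (3)·(3) + (-2)·(-2) + (1)·(1)) / 4 = 18/4 = 4.5
  S[A,B] = ((-2)·(-0.8) + (0)·(2.2) + (3)·(-0.8) + (-2)·(-0.8) + (1)·(0.2)) / 4 = 1/4 = 0.25
  S[B,B] = ((-0.8)·(-0.8) + (2.2)·(2.2) + (-0.8)·(-0.8) + (-0.8)·(-0.8) + (0.2)·(0.2)) / 4 = 6.8/4 = 1.7
  S = [[4.5, 0.25],
 [0.25, 1.7]].

Step 3 — invert S. det(S) = 4.5·1.7 - (0.25)² = 7.5875.
  S^{-1} = (1/det) · [[d, -b], [-b, a]] = [[0.2241, -0.0329],
 [-0.0329, 0.5931]].

Step 4 — quadratic form (x̄ - mu_0)^T · S^{-1} · (x̄ - mu_0):
  S^{-1} · (x̄ - mu_0) = (-0.2504, 0.5074),
  (x̄ - mu_0)^T · [...] = (-1)·(-0.2504) + (0.8)·(0.5074) = 0.6563.

Step 5 — scale by n: T² = 5 · 0.6563 = 3.2817.

T² ≈ 3.2817


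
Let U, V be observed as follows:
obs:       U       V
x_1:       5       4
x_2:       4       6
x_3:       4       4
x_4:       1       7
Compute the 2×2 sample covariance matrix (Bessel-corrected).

Step 1 — column means:
  mean(U) = (5 + 4 + 4 + 1) / 4 = 14/4 = 3.5
  mean(V) = (4 + 6 + 4 + 7) / 4 = 21/4 = 5.25

Step 2 — sample covariance S[i,j] = (1/(n-1)) · Σ_k (x_{k,i} - mean_i) · (x_{k,j} - mean_j), with n-1 = 3.
  S[U,U] = ((1.5)·(1.5) + (0.5)·(0.5) + (0.5)·(0.5) + (-2.5)·(-2.5)) / 3 = 9/3 = 3
  S[U,V] = ((1.5)·(-1.25) + (0.5)·(0.75) + (0.5)·(-1.25) + (-2.5)·(1.75)) / 3 = -6.5/3 = -2.1667
  S[V,V] = ((-1.25)·(-1.25) + (0.75)·(0.75) + (-1.25)·(-1.25) + (1.75)·(1.75)) / 3 = 6.75/3 = 2.25

S is symmetric (S[j,i] = S[i,j]). Assembling:

S = [[3, -2.1667],
 [-2.1667, 2.25]]


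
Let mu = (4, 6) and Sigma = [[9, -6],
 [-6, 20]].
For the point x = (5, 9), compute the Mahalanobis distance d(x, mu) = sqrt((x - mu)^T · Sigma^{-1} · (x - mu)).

Step 1 — centre the observation: (x - mu) = (1, 3).

Step 2 — invert Sigma. det(Sigma) = 9·20 - (-6)² = 144.
  Sigma^{-1} = (1/det) · [[d, -b], [-b, a]] = [[0.1389, 0.0417],
 [0.0417, 0.0625]].

Step 3 — form the quadratic (x - mu)^T · Sigma^{-1} · (x - mu):
  Sigma^{-1} · (x - mu) = (0.2639, 0.2292).
  (x - mu)^T · [Sigma^{-1} · (x - mu)] = (1)·(0.2639) + (3)·(0.2292) = 0.9514.

Step 4 — take square root: d = √(0.9514) ≈ 0.9754.

d(x, mu) = √(0.9514) ≈ 0.9754


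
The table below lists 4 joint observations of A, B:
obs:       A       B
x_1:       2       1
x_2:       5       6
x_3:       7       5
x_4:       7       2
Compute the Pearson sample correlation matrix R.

Step 1 — column means:
  mean(A) = (2 + 5 + 7 + 7) / 4 = 21/4 = 5.25
  mean(B) = (1 + 6 + 5 + 2) / 4 = 14/4 = 3.5

Step 2 — sample variances and covariances s[i,j] = (1/(n-1)) · Σ_k (x_{k,i} - mean_i) · (x_{k,j} - mean_j), with n-1 = 3:
  s[A,A] = ((-3.25)·(-3.25) + (-0.25)·(-0.25) + (1.75)·(1.75) + (1.75)·(1.75)) / 3 = 16.75/3 = 5.5833
  s[A,B] = ((-3.25)·(-2.5) + (-0.25)·(2.5) + (1.75)·(1.5) + (1.75)·(-1.5)) / 3 = 7.5/3 = 2.5
  s[B,B] = ((-2.5)·(-2.5) + (2.5)·(2.5) + (1.5)·(1.5) + (-1.5)·(-1.5)) / 3 = 17/3 = 5.6667
  Sample standard deviations s_i = √(s[i,i]):
  s(A) = √(5.5833) = 2.3629
  s(B) = √(5.6667) = 2.3805

Step 3 — r_{ij} = s_{ij} / (s_i · s_j):
  r[A,A] = 1 (diagonal).
  r[A,B] = 2.5 / (2.3629 · 2.3805) = 2.5 / 5.6248 = 0.4445
  r[B,B] = 1 (diagonal).

R is symmetric with unit diagonal. Assembling:

R = [[1, 0.4445],
 [0.4445, 1]]


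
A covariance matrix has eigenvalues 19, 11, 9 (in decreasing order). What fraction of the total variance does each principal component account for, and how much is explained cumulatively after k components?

Step 1 — total variance = trace(Sigma) = Σ λ_i = 19 + 11 + 9 = 39.

Step 2 — fraction explained by component i = λ_i / Σ λ:
  PC1: 19/39 = 0.4872
  PC2: 11/39 = 0.2821
  PC3: 9/39 = 0.2308

Step 3 — cumulative fraction after k components = (λ_1 + ... + λ_k) / Σ λ:
  k = 1: 19/39 = 0.4872
  k = 2: (19 + 11)/39 = 30/39 = 0.7692
  k = 3: (19 + 11 + 9)/39 = 39/39 = 1

Summary (fraction, with percent):

explained: PC1 0.4872 (48.72%), PC2 0.2821 (28.21%), PC3 0.2308 (23.08%);  cumulative: 0.4872, 0.7692, 1


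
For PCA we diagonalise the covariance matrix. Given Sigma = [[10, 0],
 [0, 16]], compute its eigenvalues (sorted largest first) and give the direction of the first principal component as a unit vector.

Step 1 — characteristic polynomial of 2×2 Sigma:
  det(Sigma - λI) = λ² - trace · λ + det = 0.
  trace = 10 + 16 = 26, det = 10·16 - (0)² = 160.
Step 2 — discriminant:
  Δ = trace² - 4·det = 676 - 640 = 36.
Step 3 — eigenvalues:
  λ = (trace ± √Δ)/2 = (26 ± 6)/2,
  λ_1 = 16,  λ_2 = 10.

Step 4 — unit eigenvector for λ_1: Sigma is diagonal, so its eigenvectors are the coordinate axes. λ_1 = 16 is the diagonal entry on the second coordinate axis, hence
  v_1 = (0, 1) (||v_1|| = 1).

λ_1 = 16,  λ_2 = 10;  v_1 ≈ (0, 1)


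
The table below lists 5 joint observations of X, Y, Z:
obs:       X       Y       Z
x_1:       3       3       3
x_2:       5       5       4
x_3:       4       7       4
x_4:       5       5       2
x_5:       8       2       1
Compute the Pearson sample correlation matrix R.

Step 1 — column means:
  mean(X) = (3 + 5 + 4 + 5 + 8) / 5 = 25/5 = 5
  mean(Y) = (3 + 5 + 7 + 5 + 2) / 5 = 22/5 = 4.4
  mean(Z) = (3 + 4 + 4 + 2 + 1) / 5 = 14/5 = 2.8

Step 2 — sample variances and covariances s[i,j] = (1/(n-1)) · Σ_k (x_{k,i} - mean_i) · (x_{k,j} - mean_j), with n-1 = 4:
  s[X,X] = ((-2)·(-2) + (0)·(0) + (-1)·(-1) + (0)·(0) + (3)·(3)) / 4 = 14/4 = 3.5
  s[X,Y] = ((-2)·(-1.4) + (0)·(0.6) + (-1)·(2.6) + (0)·(0.6) + (3)·(-2.4)) / 4 = -7/4 = -1.75
  s[X,Z] = ((-2)·(0.2) + (0)·(1.2) + (-1)·(1.2) + (0)·(-0.8) + (3)·(-1.8)) / 4 = -7/4 = -1.75
  s[Y,Y] = ((-1.4)·(-1.4) + (0.6)·(0.6) + (2.6)·(2.6) + (0.6)·(0.6) + (-2.4)·(-2.4)) / 4 = 15.2/4 = 3.8
  s[Y,Z] = ((-1.4)·(0.2) + (0.6)·(1.2) + (2.6)·(1.2) + (0.6)·(-0.8) + (-2.4)·(-1.8)) / 4 = 7.4/4 = 1.85
  s[Z,Z] = ((0.2)·(0.2) + (1.2)·(1.2) + (1.2)·(1.2) + (-0.8)·(-0.8) + (-1.8)·(-1.8)) / 4 = 6.8/4 = 1.7
  Sample standard deviations s_i = √(s[i,i]):
  s(X) = √(3.5) = 1.8708
  s(Y) = √(3.8) = 1.9494
  s(Z) = √(1.7) = 1.3038

Step 3 — r_{ij} = s_{ij} / (s_i · s_j):
  r[X,X] = 1 (diagonal).
  r[X,Y] = -1.75 / (1.8708 · 1.9494) = -1.75 / 3.6469 = -0.4799
  r[X,Z] = -1.75 / (1.8708 · 1.3038) = -1.75 / 2.4393 = -0.7174
  r[Y,Y] = 1 (diagonal).
  r[Y,Z] = 1.85 / (1.9494 · 1.3038) = 1.85 / 2.5417 = 0.7279
  r[Z,Z] = 1 (diagonal).

R is symmetric with unit diagonal. Assembling:

R = [[1, -0.4799, -0.7174],
 [-0.4799, 1, 0.7279],
 [-0.7174, 0.7279, 1]]


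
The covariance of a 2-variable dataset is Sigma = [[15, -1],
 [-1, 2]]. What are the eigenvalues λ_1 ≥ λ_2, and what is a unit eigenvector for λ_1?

Step 1 — characteristic polynomial of 2×2 Sigma:
  det(Sigma - λI) = λ² - trace · λ + det = 0.
  trace = 15 + 2 = 17, det = 15·2 - (-1)² = 29.
Step 2 — discriminant:
  Δ = trace² - 4·det = 289 - 116 = 173.
Step 3 — eigenvalues:
  λ = (trace ± √Δ)/2 = (17 ± 13.1529)/2,
  λ_1 = 15.0765,  λ_2 = 1.9235.

Step 4 — unit eigenvector for λ_1: solve (Sigma - λ_1 I)v = 0. First row:
  (15 - 15.0765)·v_x + (-1)·v_y = 0, i.e. (-0.0765)·v_x + (-1)·v_y = 0,
  so v ∝ (b, λ_1 - a) = (-1, 0.0765); multiply by -1 so the first entry is positive: u = (1, -0.0765).
  ||u|| = √((1)² + (-0.0765)²) = √(1.0058) ≈ 1.0029,
  v_1 = u/||u|| ≈ (0.9971, -0.0763) (||v_1|| = 1).

λ_1 = 15.0765,  λ_2 = 1.9235;  v_1 ≈ (0.9971, -0.0763)


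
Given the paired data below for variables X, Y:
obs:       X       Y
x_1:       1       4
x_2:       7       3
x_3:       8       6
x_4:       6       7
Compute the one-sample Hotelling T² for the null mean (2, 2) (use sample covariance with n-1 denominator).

Step 1 — sample mean vector:
  mean(X) = (1 + 7 + 8 + 6) / 4 = 22/4 = 5.5
  mean(Y) = (4 + 3 + 6 + 7) / 4 = 20/4 = 5
  x̄ = (5.5, 5),  deviation x̄ - mu_0 = (5.5, 5) - (2, 2) = (3.5, 3).

Step 2 — sample covariance matrix, S[i,j] = (1/(n-1)) · Σ_k (x_{k,i} - mean_i) · (x_{k,j} - mean_j), divisor n-1 = 3:
  S[X,X] = ((-4.5)·(-4.5) + (1.5)·(1.5) + (2.5)·(2.5) + (0.5)·(0.5)) / 3 = 29/3 = 9.6667
  S[X,Y] = ((-4.5)·(-1) + (1.5)·(-2) + (2.5)·(1) + (0.5)·(2)) / 3 = 5/3 = 1.6667
  S[Y,Y] = ((-1)·(-1) + (-2)·(-2) + (1)·(1) + (2)·(2)) / 3 = 10/3 = 3.3333
  S = [[9.6667, 1.6667],
 [1.6667, 3.3333]].

Step 3 — invert S. det(S) = 9.6667·3.3333 - (1.6667)² = 29.4444.
  S^{-1} = (1/det) · [[d, -b], [-b, a]] = [[0.1132, -0.0566],
 [-0.0566, 0.3283]].

Step 4 — quadratic form (x̄ - mu_0)^T · S^{-1} · (x̄ - mu_0):
  S^{-1} · (x̄ - mu_0) = (0.2264, 0.7868),
  (x̄ - mu_0)^T · [...] = (3.5)·(0.2264) + (3)·(0.7868) = 3.1528.

Step 5 — scale by n: T² = 4 · 3.1528 = 12.6113.

T² ≈ 12.6113


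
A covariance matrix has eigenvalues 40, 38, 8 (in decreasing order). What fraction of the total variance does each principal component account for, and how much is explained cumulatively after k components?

Step 1 — total variance = trace(Sigma) = Σ λ_i = 40 + 38 + 8 = 86.

Step 2 — fraction explained by component i = λ_i / Σ λ:
  PC1: 40/86 = 0.4651
  PC2: 38/86 = 0.4419
  PC3: 8/86 = 0.093

Step 3 — cumulative fraction after k components = (λ_1 + ... + λ_k) / Σ λ:
  k = 1: 40/86 = 0.4651
  k = 2: (40 + 38)/86 = 78/86 = 0.907
  k = 3: (40 + 38 + 8)/86 = 86/86 = 1

Summary (fraction, with percent):

explained: PC1 0.4651 (46.51%), PC2 0.4419 (44.19%), PC3 0.093 (9.3%);  cumulative: 0.4651, 0.907, 1


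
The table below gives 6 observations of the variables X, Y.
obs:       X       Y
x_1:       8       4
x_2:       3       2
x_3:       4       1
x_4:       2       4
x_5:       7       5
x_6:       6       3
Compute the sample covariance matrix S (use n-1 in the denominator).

Step 1 — column means:
  mean(X) = (8 + 3 + 4 + 2 + 7 + 6) / 6 = 30/6 = 5
  mean(Y) = (4 + 2 + 1 + 4 + 5 + 3) / 6 = 19/6 = 3.1667

Step 2 — sample covariance S[i,j] = (1/(n-1)) · Σ_k (x_{k,i} - mean_i) · (x_{k,j} - mean_j), with n-1 = 5.
  S[X,X] = ((3)·(3) + (-2)·(-2) + (-1)·(-1) + (-3)·(-3) + (2)·(2) + (1)·(1)) / 5 = 28/5 = 5.6
  S[X,Y] = ((3)·(0.8333) + (-2)·(-1.1667) + (-1)·(-2.1667) + (-3)·(0.8333) + (2)·(1.8333) + (1)·(-0.1667)) / 5 = 8/5 = 1.6
  S[Y,Y] = ((0.8333)·(0.8333) + (-1.1667)·(-1.1667) + (-2.1667)·(-2.1667) + (0.8333)·(0.8333) + (1.8333)·(1.8333) + (-0.1667)·(-0.1667)) / 5 = 10.8333/5 = 2.1667

S is symmetric (S[j,i] = S[i,j]). Assembling:

S = [[5.6, 1.6],
 [1.6, 2.1667]]


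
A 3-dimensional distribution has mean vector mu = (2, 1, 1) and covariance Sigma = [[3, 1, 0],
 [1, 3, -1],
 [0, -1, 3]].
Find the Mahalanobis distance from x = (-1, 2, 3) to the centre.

Step 1 — centre the observation: (x - mu) = (-3, 1, 2).

Step 2 — invert Sigma (cofactor / det for 3×3, or solve directly):
  Sigma^{-1} = [[0.381, -0.1429, -0.0476],
 [-0.1429, 0.4286, 0.1429],
 [-0.0476, 0.1429, 0.381]].

Step 3 — form the quadratic (x - mu)^T · Sigma^{-1} · (x - mu):
  Sigma^{-1} · (x - mu) = (-1.381, 1.1429, 1.0476).
  (x - mu)^T · [Sigma^{-1} · (x - mu)] = (-3)·(-1.381) + (1)·(1.1429) + (2)·(1.0476) = 7.381.

Step 4 — take square root: d = √(7.381) ≈ 2.7168.

d(x, mu) = √(7.381) ≈ 2.7168


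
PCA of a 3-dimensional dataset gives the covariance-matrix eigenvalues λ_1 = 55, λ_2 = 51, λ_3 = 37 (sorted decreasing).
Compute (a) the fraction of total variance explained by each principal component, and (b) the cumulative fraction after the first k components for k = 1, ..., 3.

Step 1 — total variance = trace(Sigma) = Σ λ_i = 55 + 51 + 37 = 143.

Step 2 — fraction explained by component i = λ_i / Σ λ:
  PC1: 55/143 = 0.3846
  PC2: 51/143 = 0.3566
  PC3: 37/143 = 0.2587

Step 3 — cumulative fraction after k components = (λ_1 + ... + λ_k) / Σ λ:
  k = 1: 55/143 = 0.3846
  k = 2: (55 + 51)/143 = 106/143 = 0.7413
  k = 3: (55 + 51 + 37)/143 = 143/143 = 1

Summary (fraction, with percent):

explained: PC1 0.3846 (38.46%), PC2 0.3566 (35.66%), PC3 0.2587 (25.87%);  cumulative: 0.3846, 0.7413, 1


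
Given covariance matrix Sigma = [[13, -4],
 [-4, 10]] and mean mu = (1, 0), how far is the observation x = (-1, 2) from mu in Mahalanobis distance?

Step 1 — centre the observation: (x - mu) = (-2, 2).

Step 2 — invert Sigma. det(Sigma) = 13·10 - (-4)² = 114.
  Sigma^{-1} = (1/det) · [[d, -b], [-b, a]] = [[0.0877, 0.0351],
 [0.0351, 0.114]].

Step 3 — form the quadratic (x - mu)^T · Sigma^{-1} · (x - mu):
  Sigma^{-1} · (x - mu) = (-0.1053, 0.1579).
  (x - mu)^T · [Sigma^{-1} · (x - mu)] = (-2)·(-0.1053) + (2)·(0.1579) = 0.5263.

Step 4 — take square root: d = √(0.5263) ≈ 0.7255.

d(x, mu) = √(0.5263) ≈ 0.7255


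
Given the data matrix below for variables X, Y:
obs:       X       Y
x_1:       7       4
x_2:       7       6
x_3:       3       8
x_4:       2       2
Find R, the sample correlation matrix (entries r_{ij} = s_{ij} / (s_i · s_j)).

Step 1 — column means:
  mean(X) = (7 + 7 + 3 + 2) / 4 = 19/4 = 4.75
  mean(Y) = (4 + 6 + 8 + 2) / 4 = 20/4 = 5

Step 2 — sample variances and covariances s[i,j] = (1/(n-1)) · Σ_k (x_{k,i} - mean_i) · (x_{k,j} - mean_j), with n-1 = 3:
  s[X,X] = ((2.25)·(2.25) + (2.25)·(2.25) + (-1.75)·(-1.75) + (-2.75)·(-2.75)) / 3 = 20.75/3 = 6.9167
  s[X,Y] = ((2.25)·(-1) + (2.25)·(1) + (-1.75)·(3) + (-2.75)·(-3)) / 3 = 3/3 = 1
  s[Y,Y] = ((-1)·(-1) + (1)·(1) + (3)·(3) + (-3)·(-3)) / 3 = 20/3 = 6.6667
  Sample standard deviations s_i = √(s[i,i]):
  s(X) = √(6.9167) = 2.63
  s(Y) = √(6.6667) = 2.582

Step 3 — r_{ij} = s_{ij} / (s_i · s_j):
  r[X,X] = 1 (diagonal).
  r[X,Y] = 1 / (2.63 · 2.582) = 1 / 6.7905 = 0.1473
  r[Y,Y] = 1 (diagonal).

R is symmetric with unit diagonal. Assembling:

R = [[1, 0.1473],
 [0.1473, 1]]


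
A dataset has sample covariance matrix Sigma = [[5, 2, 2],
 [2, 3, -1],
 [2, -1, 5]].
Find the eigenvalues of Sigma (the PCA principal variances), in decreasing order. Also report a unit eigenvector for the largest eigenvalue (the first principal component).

Step 1 — characteristic polynomial p(λ) = det(λI - Sigma) = λ³ - tr·λ² + c_1·λ - det, where tr = trace, c_1 = sum of the principal 2×2 minors, det = det(Sigma):
  tr = 5 + 3 + 5 = 13,
  c_1 = (5·3 - (2)²) + (5·5 - (2)²) + (3·5 - (-1)²) = 11 + 21 + 14 = 46,
  det = 5·(3·5 - (-1)²) - (2)·((2)·5 - (-1)·(2)) + (2)·((2)·(-1) - 3·(2)) = 5·(14) - (2)·(12) + (2)·(-8) = 30.
  So p(λ) = λ³ - 13λ² + 46λ - 30.
Step 2 — look for an integer root (rational root theorem: any rational root is an integer divisor of 30). Testing λ = 5:
  p(5) = 125 - 325 + 230 - 30 = 0  ✓
  Dividing out (λ - 5): p(λ) = (λ - 5)(λ² - 8λ + 6).
Step 3 — remaining eigenvalues from the quadratic λ² - 8λ + 6 = 0:
  Δ = 8² - 4·6 = 64 - 24 = 40,  λ = (8 ± √40)/2 = (8 ± 6.3246)/2 ≈ 7.1623 or 0.8377.
  Sorted: λ_1 = 7.1623,  λ_2 = 5,  λ_3 = 0.8377  (check: sum = 13 = tr ✓).

Step 4 — unit eigenvector for λ_1 ≈ 7.1623: v spans the null space of (Sigma - λ_1 I), whose rows are
  r_1 = (-2.1623, 2, 2),  r_2 = (2, -4.1623, -1),  r_3 = (2, -1, -2.1623).
  v is orthogonal to every row, so take v ∝ r_1 × r_2 = ((2)·(-1) - (2)·(-4.1623), (2)·(2) - (-2.1623)·(-1), (-2.1623)·(-4.1623) - (2)·(2)) ≈ (6.3246, 1.8377, 5).
  Let u = (6.3246, 1.8377, 5).
  ||u|| = √((6.3246)² + (1.8377)² + (5)²) = √(68.3772) ≈ 8.2691,  v_1 = u/||u|| ≈ (0.7648, 0.2222, 0.6047) (||v_1|| = 1).

λ_1 = 7.1623,  λ_2 = 5,  λ_3 = 0.8377;  v_1 ≈ (0.7648, 0.2222, 0.6047)


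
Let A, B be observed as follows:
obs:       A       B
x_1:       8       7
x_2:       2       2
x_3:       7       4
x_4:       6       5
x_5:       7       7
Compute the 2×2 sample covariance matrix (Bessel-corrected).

Step 1 — column means:
  mean(A) = (8 + 2 + 7 + 6 + 7) / 5 = 30/5 = 6
  mean(B) = (7 + 2 + 4 + 5 + 7) / 5 = 25/5 = 5

Step 2 — sample covariance S[i,j] = (1/(n-1)) · Σ_k (x_{k,i} - mean_i) · (x_{k,j} - mean_j), with n-1 = 4.
  S[A,A] = ((2)·(2) + (-4)·(-4) + (1)·(1) + (0)·(0) + (1)·(1)) / 4 = 22/4 = 5.5
  S[A,B] = ((2)·(2) + (-4)·(-3) + (1)·(-1) + (0)·(0) + (1)·(2)) / 4 = 17/4 = 4.25
  S[B,B] = ((2)·(2) + (-3)·(-3) + (-1)·(-1) + (0)·(0) + (2)·(2)) / 4 = 18/4 = 4.5

S is symmetric (S[j,i] = S[i,j]). Assembling:

S = [[5.5, 4.25],
 [4.25, 4.5]]


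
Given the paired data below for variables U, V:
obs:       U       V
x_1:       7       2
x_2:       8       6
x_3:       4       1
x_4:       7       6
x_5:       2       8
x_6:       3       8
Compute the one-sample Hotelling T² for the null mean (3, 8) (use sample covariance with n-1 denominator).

Step 1 — sample mean vector:
  mean(U) = (7 + 8 + 4 + 7 + 2 + 3) / 6 = 31/6 = 5.1667
  mean(V) = (2 + 6 + 1 + 6 + 8 + 8) / 6 = 31/6 = 5.1667
  x̄ = (5.1667, 5.1667),  deviation x̄ - mu_0 = (5.1667, 5.1667) - (3, 8) = (2.1667, -2.8333).

Step 2 — sample covariance matrix, S[i,j] = (1/(n-1)) · Σ_k (x_{k,i} - mean_i) · (x_{k,j} - mean_j), divisor n-1 = 5:
  S[U,U] = ((1.8333)·(1.8333) + (2.8333)·(2.8333) + (-1.1667)·(-1.1667) + (1.8333)·(1.8333) + (-3.1667)·(-3.1667) + (-2.1667)·(-2.1667)) / 5 = 30.8333/5 = 6.1667
  S[U,V] = ((1.8333)·(-3.1667) + (2.8333)·(0.8333) + (-1.1667)·(-4.1667) + (1.8333)·(0.8333) + (-3.1667)·(2.8333) + (-2.1667)·(2.8333)) / 5 = -12.1667/5 = -2.4333
  S[V,V] = ((-3.1667)·(-3.1667) + (0.8333)·(0.8333) + (-4.1667)·(-4.1667) + (0.8333)·(0.8333) + (2.8333)·(2.8333) + (2.8333)·(2.8333)) / 5 = 44.8333/5 = 8.9667
  S = [[6.1667, -2.4333],
 [-2.4333, 8.9667]].

Step 3 — invert S. det(S) = 6.1667·8.9667 - (-2.4333)² = 49.3733.
  S^{-1} = (1/det) · [[d, -b], [-b, a]] = [[0.1816, 0.0493],
 [0.0493, 0.1249]].

Step 4 — quadratic form (x̄ - mu_0)^T · S^{-1} · (x̄ - mu_0):
  S^{-1} · (x̄ - mu_0) = (0.2538, -0.2471),
  (x̄ - mu_0)^T · [...] = (2.1667)·(0.2538) + (-2.8333)·(-0.2471) = 1.2501.

Step 5 — scale by n: T² = 6 · 1.2501 = 7.5007.

T² ≈ 7.5007


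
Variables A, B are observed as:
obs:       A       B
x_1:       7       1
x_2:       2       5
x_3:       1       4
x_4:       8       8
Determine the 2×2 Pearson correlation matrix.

Step 1 — column means:
  mean(A) = (7 + 2 + 1 + 8) / 4 = 18/4 = 4.5
  mean(B) = (1 + 5 + 4 + 8) / 4 = 18/4 = 4.5

Step 2 — sample variances and covariances s[i,j] = (1/(n-1)) · Σ_k (x_{k,i} - mean_i) · (x_{k,j} - mean_j), with n-1 = 3:
  s[A,A] = ((2.5)·(2.5) + (-2.5)·(-2.5) + (-3.5)·(-3.5) + (3.5)·(3.5)) / 3 = 37/3 = 12.3333
  s[A,B] = ((2.5)·(-3.5) + (-2.5)·(0.5) + (-3.5)·(-0.5) + (3.5)·(3.5)) / 3 = 4/3 = 1.3333
  s[B,B] = ((-3.5)·(-3.5) + (0.5)·(0.5) + (-0.5)·(-0.5) + (3.5)·(3.5)) / 3 = 25/3 = 8.3333
  Sample standard deviations s_i = √(s[i,i]):
  s(A) = √(12.3333) = 3.5119
  s(B) = √(8.3333) = 2.8868

Step 3 — r_{ij} = s_{ij} / (s_i · s_j):
  r[A,A] = 1 (diagonal).
  r[A,B] = 1.3333 / (3.5119 · 2.8868) = 1.3333 / 10.1379 = 0.1315
  r[B,B] = 1 (diagonal).

R is symmetric with unit diagonal. Assembling:

R = [[1, 0.1315],
 [0.1315, 1]]


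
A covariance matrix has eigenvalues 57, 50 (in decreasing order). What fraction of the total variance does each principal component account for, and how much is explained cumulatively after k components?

Step 1 — total variance = trace(Sigma) = Σ λ_i = 57 + 50 = 107.

Step 2 — fraction explained by component i = λ_i / Σ λ:
  PC1: 57/107 = 0.5327
  PC2: 50/107 = 0.4673

Step 3 — cumulative fraction after k components = (λ_1 + ... + λ_k) / Σ λ:
  k = 1: 57/107 = 0.5327
  k = 2: (57 + 50)/107 = 107/107 = 1

Summary (fraction, with percent):

explained: PC1 0.5327 (53.27%), PC2 0.4673 (46.73%);  cumulative: 0.5327, 1


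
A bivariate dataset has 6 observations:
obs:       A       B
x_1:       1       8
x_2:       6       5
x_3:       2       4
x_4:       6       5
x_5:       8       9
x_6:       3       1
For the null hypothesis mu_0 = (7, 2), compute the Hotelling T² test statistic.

Step 1 — sample mean vector:
  mean(A) = (1 + 6 + 2 + 6 + 8 + 3) / 6 = 26/6 = 4.3333
  mean(B) = (8 + 5 + 4 + 5 + 9 + 1) / 6 = 32/6 = 5.3333
  x̄ = (4.3333, 5.3333),  deviation x̄ - mu_0 = (4.3333, 5.3333) - (7, 2) = (-2.6667, 3.3333).

Step 2 — sample covariance matrix, S[i,j] = (1/(n-1)) · Σ_k (x_{k,i} - mean_i) · (x_{k,j} - mean_j), divisor n-1 = 5:
  S[A,A] = ((-3.3333)·(-3.3333) + (1.6667)·(1.6667) + (-2.3333)·(-2.3333) + (1.6667)·(1.6667) + (3.6667)·(3.6667) + (-1.3333)·(-1.3333)) / 5 = 37.3333/5 = 7.4667
  S[A,B] = ((-3.3333)·(2.6667) + (1.6667)·(-0.3333) + (-2.3333)·(-1.3333) + (1.6667)·(-0.3333) + (3.6667)·(3.6667) + (-1.3333)·(-4.3333)) / 5 = 12.3333/5 = 2.4667
  S[B,B] = ((2.6667)·(2.6667) + (-0.3333)·(-0.3333) + (-1.3333)·(-1.3333) + (-0.3333)·(-0.3333) + (3.6667)·(3.6667) + (-4.3333)·(-4.3333)) / 5 = 41.3333/5 = 8.2667
  S = [[7.4667, 2.4667],
 [2.4667, 8.2667]].

Step 3 — invert S. det(S) = 7.4667·8.2667 - (2.4667)² = 55.64.
  S^{-1} = (1/det) · [[d, -b], [-b, a]] = [[0.1486, -0.0443],
 [-0.0443, 0.1342]].

Step 4 — quadratic form (x̄ - mu_0)^T · S^{-1} · (x̄ - mu_0):
  S^{-1} · (x̄ - mu_0) = (-0.544, 0.5655),
  (x̄ - mu_0)^T · [...] = (-2.6667)·(-0.544) + (3.3333)·(0.5655) = 3.3357.

Step 5 — scale by n: T² = 6 · 3.3357 = 20.0144.

T² ≈ 20.0144


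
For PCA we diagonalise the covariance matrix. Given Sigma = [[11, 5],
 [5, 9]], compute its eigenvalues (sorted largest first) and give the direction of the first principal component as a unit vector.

Step 1 — characteristic polynomial of 2×2 Sigma:
  det(Sigma - λI) = λ² - trace · λ + det = 0.
  trace = 11 + 9 = 20, det = 11·9 - (5)² = 74.
Step 2 — discriminant:
  Δ = trace² - 4·det = 400 - 296 = 104.
Step 3 — eigenvalues:
  λ = (trace ± √Δ)/2 = (20 ± 10.198)/2,
  λ_1 = 15.099,  λ_2 = 4.901.

Step 4 — unit eigenvector for λ_1: solve (Sigma - λ_1 I)v = 0. First row:
  (11 - 15.099)·v_x + (5)·v_y = 0, i.e. (-4.099)·v_x + (5)·v_y = 0,
  so v ∝ (b, λ_1 - a) = (5, 4.099) = u.
  ||u|| = √((5)² + (4.099)²) = √(41.802) ≈ 6.4654,
  v_1 = u/||u|| ≈ (0.7733, 0.634) (||v_1|| = 1).

λ_1 = 15.099,  λ_2 = 4.901;  v_1 ≈ (0.7733, 0.634)


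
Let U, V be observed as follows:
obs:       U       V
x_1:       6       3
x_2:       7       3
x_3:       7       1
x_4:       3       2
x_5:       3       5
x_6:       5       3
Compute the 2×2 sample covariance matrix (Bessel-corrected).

Step 1 — column means:
  mean(U) = (6 + 7 + 7 + 3 + 3 + 5) / 6 = 31/6 = 5.1667
  mean(V) = (3 + 3 + 1 + 2 + 5 + 3) / 6 = 17/6 = 2.8333

Step 2 — sample covariance S[i,j] = (1/(n-1)) · Σ_k (x_{k,i} - mean_i) · (x_{k,j} - mean_j), with n-1 = 5.
  S[U,U] = ((0.8333)·(0.8333) + (1.8333)·(1.8333) + (1.8333)·(1.8333) + (-2.1667)·(-2.1667) + (-2.1667)·(-2.1667) + (-0.1667)·(-0.1667)) / 5 = 16.8333/5 = 3.3667
  S[U,V] = ((0.8333)·(0.1667) + (1.8333)·(0.1667) + (1.8333)·(-1.8333) + (-2.1667)·(-0.8333) + (-2.1667)·(2.1667) + (-0.1667)·(0.1667)) / 5 = -5.8333/5 = -1.1667
  S[V,V] = ((0.1667)·(0.1667) + (0.1667)·(0.1667) + (-1.8333)·(-1.8333) + (-0.8333)·(-0.8333) + (2.1667)·(2.1667) + (0.1667)·(0.1667)) / 5 = 8.8333/5 = 1.7667

S is symmetric (S[j,i] = S[i,j]). Assembling:

S = [[3.3667, -1.1667],
 [-1.1667, 1.7667]]


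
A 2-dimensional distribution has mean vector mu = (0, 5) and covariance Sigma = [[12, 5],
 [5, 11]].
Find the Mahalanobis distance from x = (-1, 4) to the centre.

Step 1 — centre the observation: (x - mu) = (-1, -1).

Step 2 — invert Sigma. det(Sigma) = 12·11 - (5)² = 107.
  Sigma^{-1} = (1/det) · [[d, -b], [-b, a]] = [[0.1028, -0.0467],
 [-0.0467, 0.1121]].

Step 3 — form the quadratic (x - mu)^T · Sigma^{-1} · (x - mu):
  Sigma^{-1} · (x - mu) = (-0.0561, -0.0654).
  (x - mu)^T · [Sigma^{-1} · (x - mu)] = (-1)·(-0.0561) + (-1)·(-0.0654) = 0.1215.

Step 4 — take square root: d = √(0.1215) ≈ 0.3486.

d(x, mu) = √(0.1215) ≈ 0.3486


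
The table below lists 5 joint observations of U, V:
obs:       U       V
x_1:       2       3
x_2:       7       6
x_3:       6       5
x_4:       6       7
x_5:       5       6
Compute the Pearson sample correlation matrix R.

Step 1 — column means:
  mean(U) = (2 + 7 + 6 + 6 + 5) / 5 = 26/5 = 5.2
  mean(V) = (3 + 6 + 5 + 7 + 6) / 5 = 27/5 = 5.4

Step 2 — sample variances and covariances s[i,j] = (1/(n-1)) · Σ_k (x_{k,i} - mean_i) · (x_{k,j} - mean_j), with n-1 = 4:
  s[U,U] = ((-3.2)·(-3.2) + (1.8)·(1.8) + (0.8)·(0.8) + (0.8)·(0.8) + (-0.2)·(-0.2)) / 4 = 14.8/4 = 3.7
  s[U,V] = ((-3.2)·(-2.4) + (1.8)·(0.6) + (0.8)·(-0.4) + (0.8)·(1.6) + (-0.2)·(0.6)) / 4 = 9.6/4 = 2.4
  s[V,V] = ((-2.4)·(-2.4) + (0.6)·(0.6) + (-0.4)·(-0.4) + (1.6)·(1.6) + (0.6)·(0.6)) / 4 = 9.2/4 = 2.3
  Sample standard deviations s_i = √(s[i,i]):
  s(U) = √(3.7) = 1.9235
  s(V) = √(2.3) = 1.5166

Step 3 — r_{ij} = s_{ij} / (s_i · s_j):
  r[U,U] = 1 (diagonal).
  r[U,V] = 2.4 / (1.9235 · 1.5166) = 2.4 / 2.9172 = 0.8227
  r[V,V] = 1 (diagonal).

R is symmetric with unit diagonal. Assembling:

R = [[1, 0.8227],
 [0.8227, 1]]


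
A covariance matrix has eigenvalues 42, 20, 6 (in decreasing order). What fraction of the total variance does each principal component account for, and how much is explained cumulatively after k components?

Step 1 — total variance = trace(Sigma) = Σ λ_i = 42 + 20 + 6 = 68.

Step 2 — fraction explained by component i = λ_i / Σ λ:
  PC1: 42/68 = 0.6176
  PC2: 20/68 = 0.2941
  PC3: 6/68 = 0.0882

Step 3 — cumulative fraction after k components = (λ_1 + ... + λ_k) / Σ λ:
  k = 1: 42/68 = 0.6176
  k = 2: (42 + 20)/68 = 62/68 = 0.9118
  k = 3: (42 + 20 + 6)/68 = 68/68 = 1

Summary (fraction, with percent):

explained: PC1 0.6176 (61.76%), PC2 0.2941 (29.41%), PC3 0.0882 (8.82%);  cumulative: 0.6176, 0.9118, 1


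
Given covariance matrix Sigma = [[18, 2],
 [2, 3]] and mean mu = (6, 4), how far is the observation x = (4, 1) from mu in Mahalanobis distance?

Step 1 — centre the observation: (x - mu) = (-2, -3).

Step 2 — invert Sigma. det(Sigma) = 18·3 - (2)² = 50.
  Sigma^{-1} = (1/det) · [[d, -b], [-b, a]] = [[0.06, -0.04],
 [-0.04, 0.36]].

Step 3 — form the quadratic (x - mu)^T · Sigma^{-1} · (x - mu):
  Sigma^{-1} · (x - mu) = (0, -1).
  (x - mu)^T · [Sigma^{-1} · (x - mu)] = (-2)·(0) + (-3)·(-1) = 3.

Step 4 — take square root: d = √(3) ≈ 1.7321.

d(x, mu) = √(3) ≈ 1.7321


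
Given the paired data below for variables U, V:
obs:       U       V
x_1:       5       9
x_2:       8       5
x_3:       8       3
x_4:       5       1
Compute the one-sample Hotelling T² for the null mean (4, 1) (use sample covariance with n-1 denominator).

Step 1 — sample mean vector:
  mean(U) = (5 + 8 + 8 + 5) / 4 = 26/4 = 6.5
  mean(V) = (9 + 5 + 3 + 1) / 4 = 18/4 = 4.5
  x̄ = (6.5, 4.5),  deviation x̄ - mu_0 = (6.5, 4.5) - (4, 1) = (2.5, 3.5).

Step 2 — sample covariance matrix, S[i,j] = (1/(n-1)) · Σ_k (x_{k,i} - mean_i) · (x_{k,j} - mean_j), divisor n-1 = 3:
  S[U,U] = ((-1.5)·(-1.5) + (1.5)·(1.5) + (1.5)·(1.5) + (-1.5)·(-1.5)) / 3 = 9/3 = 3
  S[U,V] = ((-1.5)·(4.5) + (1.5)·(0.5) + (1.5)·(-1.5) + (-1.5)·(-3.5)) / 3 = -3/3 = -1
  S[V,V] = ((4.5)·(4.5) + (0.5)·(0.5) + (-1.5)·(-1.5) + (-3.5)·(-3.5)) / 3 = 35/3 = 11.6667
  S = [[3, -1],
 [-1, 11.6667]].

Step 3 — invert S. det(S) = 3·11.6667 - (-1)² = 34.
  S^{-1} = (1/det) · [[d, -b], [-b, a]] = [[0.3431, 0.0294],
 [0.0294, 0.0882]].

Step 4 — quadratic form (x̄ - mu_0)^T · S^{-1} · (x̄ - mu_0):
  S^{-1} · (x̄ - mu_0) = (0.9608, 0.3824),
  (x̄ - mu_0)^T · [...] = (2.5)·(0.9608) + (3.5)·(0.3824) = 3.7402.

Step 5 — scale by n: T² = 4 · 3.7402 = 14.9608.

T² ≈ 14.9608


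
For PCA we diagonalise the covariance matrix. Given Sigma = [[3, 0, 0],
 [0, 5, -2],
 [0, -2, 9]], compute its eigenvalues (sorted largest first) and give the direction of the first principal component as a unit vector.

Step 1 — characteristic polynomial p(λ) = det(λI - Sigma) = λ³ - tr·λ² + c_1·λ - det, where tr = trace, c_1 = sum of the principal 2×2 minors, det = det(Sigma):
  tr = 3 + 5 + 9 = 17,
  c_1 = (3·5 - (0)²) + (3·9 - (0)²) + (5·9 - (-2)²) = 15 + 27 + 41 = 83,
  det = 3·(5·9 - (-2)²) - (0)·((0)·9 - (-2)·(0)) + (0)·((0)·(-2) - 5·(0)) = 3·(41) - (0)·(0) + (0)·(0) = 123.
  So p(λ) = λ³ - 17λ² + 83λ - 123.
Step 2 — look for an integer root (rational root theorem: any rational root is an integer divisor of 123). Testing λ = 3:
  p(3) = 27 - 153 + 249 - 123 = 0  ✓
  Dividing out (λ - 3): p(λ) = (λ - 3)(λ² - 14λ + 41).
Step 3 — remaining eigenvalues from the quadratic λ² - 14λ + 41 = 0:
  Δ = 14² - 4·41 = 196 - 164 = 32,  λ = (14 ± √32)/2 = (14 ± 5.6569)/2 ≈ 9.8284 or 4.1716.
  Sorted: λ_1 = 9.8284,  λ_2 = 4.1716,  λ_3 = 3  (check: sum = 17 = tr ✓).

Step 4 — unit eigenvector for λ_1 ≈ 9.8284: v spans the null space of (Sigma - λ_1 I), whose rows are
  r_1 = (-6.8284, 0, 0),  r_2 = (0, -4.8284, -2),  r_3 = (0, -2, -0.8284).
  v is orthogonal to every row, so take v ∝ r_1 × r_2 = ((0)·(-2) - (0)·(-4.8284), (0)·(0) - (-6.8284)·(-2), (-6.8284)·(-4.8284) - (0)·(0)) ≈ (0, -13.6569, 32.9706).
  Rescale (multiply by -1 so the first nonzero entry is positive): u = (0, 13.6569, -32.9706).
  ||u|| = √((0)² + (13.6569)² + (-32.9706)²) = √(1273.5677) ≈ 35.6871,  v_1 = u/||u|| ≈ (0, 0.3827, -0.9239) (||v_1|| = 1).

λ_1 = 9.8284,  λ_2 = 4.1716,  λ_3 = 3;  v_1 ≈ (0, 0.3827, -0.9239)


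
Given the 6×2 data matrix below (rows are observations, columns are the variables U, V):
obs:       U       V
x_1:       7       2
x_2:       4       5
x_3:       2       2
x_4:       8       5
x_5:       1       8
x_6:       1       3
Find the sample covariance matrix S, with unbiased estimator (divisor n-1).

Step 1 — column means:
  mean(U) = (7 + 4 + 2 + 8 + 1 + 1) / 6 = 23/6 = 3.8333
  mean(V) = (2 + 5 + 2 + 5 + 8 + 3) / 6 = 25/6 = 4.1667

Step 2 — sample covariance S[i,j] = (1/(n-1)) · Σ_k (x_{k,i} - mean_i) · (x_{k,j} - mean_j), with n-1 = 5.
  S[U,U] = ((3.1667)·(3.1667) + (0.1667)·(0.1667) + (-1.8333)·(-1.8333) + (4.1667)·(4.1667) + (-2.8333)·(-2.8333) + (-2.8333)·(-2.8333)) / 5 = 46.8333/5 = 9.3667
  S[U,V] = ((3.1667)·(-2.1667) + (0.1667)·(0.8333) + (-1.8333)·(-2.1667) + (4.1667)·(0.8333) + (-2.8333)·(3.8333) + (-2.8333)·(-1.1667)) / 5 = -6.8333/5 = -1.3667
  S[V,V] = ((-2.1667)·(-2.1667) + (0.8333)·(0.8333) + (-2.1667)·(-2.1667) + (0.8333)·(0.8333) + (3.8333)·(3.8333) + (-1.1667)·(-1.1667)) / 5 = 26.8333/5 = 5.3667

S is symmetric (S[j,i] = S[i,j]). Assembling:

S = [[9.3667, -1.3667],
 [-1.3667, 5.3667]]


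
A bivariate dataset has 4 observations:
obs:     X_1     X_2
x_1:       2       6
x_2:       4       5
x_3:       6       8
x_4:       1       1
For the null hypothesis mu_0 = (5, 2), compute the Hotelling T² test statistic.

Step 1 — sample mean vector:
  mean(X_1) = (2 + 4 + 6 + 1) / 4 = 13/4 = 3.25
  mean(X_2) = (6 + 5 + 8 + 1) / 4 = 20/4 = 5
  x̄ = (3.25, 5),  deviation x̄ - mu_0 = (3.25, 5) - (5, 2) = (-1.75, 3).

Step 2 — sample covariance matrix, S[i,j] = (1/(n-1)) · Σ_k (x_{k,i} - mean_i) · (x_{k,j} - mean_j), divisor n-1 = 3:
  S[X_1,X_1] = ((-1.25)·(-1.25) + (0.75)·(0.75) + (2.75)·(2.75) + (-2.25)·(-2.25)) / 3 = 14.75/3 = 4.9167
  S[X_1,X_2] = ((-1.25)·(1) + (0.75)·(0) + (2.75)·(3) + (-2.25)·(-4)) / 3 = 16/3 = 5.3333
  S[X_2,X_2] = ((1)·(1) + (0)·(0) + (3)·(3) + (-4)·(-4)) / 3 = 26/3 = 8.6667
  S = [[4.9167, 5.3333],
 [5.3333, 8.6667]].

Step 3 — invert S. det(S) = 4.9167·8.6667 - (5.3333)² = 14.1667.
  S^{-1} = (1/det) · [[d, -b], [-b, a]] = [[0.6118, -0.3765],
 [-0.3765, 0.3471]].

Step 4 — quadratic form (x̄ - mu_0)^T · S^{-1} · (x̄ - mu_0):
  S^{-1} · (x̄ - mu_0) = (-2.2, 1.7),
  (x̄ - mu_0)^T · [...] = (-1.75)·(-2.2) + (3)·(1.7) = 8.95.

Step 5 — scale by n: T² = 4 · 8.95 = 35.8.

T² ≈ 35.8


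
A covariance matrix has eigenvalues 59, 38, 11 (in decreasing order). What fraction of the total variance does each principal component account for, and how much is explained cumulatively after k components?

Step 1 — total variance = trace(Sigma) = Σ λ_i = 59 + 38 + 11 = 108.

Step 2 — fraction explained by component i = λ_i / Σ λ:
  PC1: 59/108 = 0.5463
  PC2: 38/108 = 0.3519
  PC3: 11/108 = 0.1019

Step 3 — cumulative fraction after k components = (λ_1 + ... + λ_k) / Σ λ:
  k = 1: 59/108 = 0.5463
  k = 2: (59 + 38)/108 = 97/108 = 0.8981
  k = 3: (59 + 38 + 11)/108 = 108/108 = 1

Summary (fraction, with percent):

explained: PC1 0.5463 (54.63%), PC2 0.3519 (35.19%), PC3 0.1019 (10.19%);  cumulative: 0.5463, 0.8981, 1


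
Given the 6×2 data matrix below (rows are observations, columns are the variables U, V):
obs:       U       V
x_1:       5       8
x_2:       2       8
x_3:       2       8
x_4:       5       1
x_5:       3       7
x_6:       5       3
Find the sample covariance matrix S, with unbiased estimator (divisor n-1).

Step 1 — column means:
  mean(U) = (5 + 2 + 2 + 5 + 3 + 5) / 6 = 22/6 = 3.6667
  mean(V) = (8 + 8 + 8 + 1 + 7 + 3) / 6 = 35/6 = 5.8333

Step 2 — sample covariance S[i,j] = (1/(n-1)) · Σ_k (x_{k,i} - mean_i) · (x_{k,j} - mean_j), with n-1 = 5.
  S[U,U] = ((1.3333)·(1.3333) + (-1.6667)·(-1.6667) + (-1.6667)·(-1.6667) + (1.3333)·(1.3333) + (-0.6667)·(-0.6667) + (1.3333)·(1.3333)) / 5 = 11.3333/5 = 2.2667
  S[U,V] = ((1.3333)·(2.1667) + (-1.6667)·(2.1667) + (-1.6667)·(2.1667) + (1.3333)·(-4.8333) + (-0.6667)·(1.1667) + (1.3333)·(-2.8333)) / 5 = -15.3333/5 = -3.0667
  S[V,V] = ((2.1667)·(2.1667) + (2.1667)·(2.1667) + (2.1667)·(2.1667) + (-4.8333)·(-4.8333) + (1.1667)·(1.1667) + (-2.8333)·(-2.8333)) / 5 = 46.8333/5 = 9.3667

S is symmetric (S[j,i] = S[i,j]). Assembling:

S = [[2.2667, -3.0667],
 [-3.0667, 9.3667]]


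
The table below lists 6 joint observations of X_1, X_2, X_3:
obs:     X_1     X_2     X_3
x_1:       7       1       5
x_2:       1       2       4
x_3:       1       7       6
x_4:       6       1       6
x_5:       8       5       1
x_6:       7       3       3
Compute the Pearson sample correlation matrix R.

Step 1 — column means:
  mean(X_1) = (7 + 1 + 1 + 6 + 8 + 7) / 6 = 30/6 = 5
  mean(X_2) = (1 + 2 + 7 + 1 + 5 + 3) / 6 = 19/6 = 3.1667
  mean(X_3) = (5 + 4 + 6 + 6 + 1 + 3) / 6 = 25/6 = 4.1667

Step 2 — sample variances and covariances s[i,j] = (1/(n-1)) · Σ_k (x_{k,i} - mean_i) · (x_{k,j} - mean_j), with n-1 = 5:
  s[X_1,X_1] = ((2)·(2) + (-4)·(-4) + (-4)·(-4) + (1)·(1) + (3)·(3) + (2)·(2)) / 5 = 50/5 = 10
  s[X_1,X_2] = ((2)·(-2.1667) + (-4)·(-1.1667) + (-4)·(3.8333) + (1)·(-2.1667) + (3)·(1.8333) + (2)·(-0.1667)) / 5 = -12/5 = -2.4
  s[X_1,X_3] = ((2)·(0.8333) + (-4)·(-0.1667) + (-4)·(1.8333) + (1)·(1.8333) + (3)·(-3.1667) + (2)·(-1.1667)) / 5 = -15/5 = -3
  s[X_2,X_2] = ((-2.1667)·(-2.1667) + (-1.1667)·(-1.1667) + (3.8333)·(3.8333) + (-2.1667)·(-2.1667) + (1.8333)·(1.8333) + (-0.1667)·(-0.1667)) / 5 = 28.8333/5 = 5.7667
  s[X_2,X_3] = ((-2.1667)·(0.8333) + (-1.1667)·(-0.1667) + (3.8333)·(1.8333) + (-2.1667)·(1.8333) + (1.8333)·(-3.1667) + (-0.1667)·(-1.1667)) / 5 = -4.1667/5 = -0.8333
  s[X_3,X_3] = ((0.8333)·(0.8333) + (-0.1667)·(-0.1667) + (1.8333)·(1.8333) + (1.8333)·(1.8333) + (-3.1667)·(-3.1667) + (-1.1667)·(-1.1667)) / 5 = 18.8333/5 = 3.7667
  Sample standard deviations s_i = √(s[i,i]):
  s(X_1) = √(10) = 3.1623
  s(X_2) = √(5.7667) = 2.4014
  s(X_3) = √(3.7667) = 1.9408

Step 3 — r_{ij} = s_{ij} / (s_i · s_j):
  r[X_1,X_1] = 1 (diagonal).
  r[X_1,X_2] = -2.4 / (3.1623 · 2.4014) = -2.4 / 7.5939 = -0.316
  r[X_1,X_3] = -3 / (3.1623 · 1.9408) = -3 / 6.1373 = -0.4888
  r[X_2,X_2] = 1 (diagonal).
  r[X_2,X_3] = -0.8333 / (2.4014 · 1.9408) = -0.8333 / 4.6606 = -0.1788
  r[X_3,X_3] = 1 (diagonal).

R is symmetric with unit diagonal. Assembling:

R = [[1, -0.316, -0.4888],
 [-0.316, 1, -0.1788],
 [-0.4888, -0.1788, 1]]


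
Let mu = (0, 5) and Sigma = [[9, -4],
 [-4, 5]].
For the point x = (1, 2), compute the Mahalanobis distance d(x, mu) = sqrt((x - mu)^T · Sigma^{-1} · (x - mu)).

Step 1 — centre the observation: (x - mu) = (1, -3).

Step 2 — invert Sigma. det(Sigma) = 9·5 - (-4)² = 29.
  Sigma^{-1} = (1/det) · [[d, -b], [-b, a]] = [[0.1724, 0.1379],
 [0.1379, 0.3103]].

Step 3 — form the quadratic (x - mu)^T · Sigma^{-1} · (x - mu):
  Sigma^{-1} · (x - mu) = (-0.2414, -0.7931).
  (x - mu)^T · [Sigma^{-1} · (x - mu)] = (1)·(-0.2414) + (-3)·(-0.7931) = 2.1379.

Step 4 — take square root: d = √(2.1379) ≈ 1.4622.

d(x, mu) = √(2.1379) ≈ 1.4622


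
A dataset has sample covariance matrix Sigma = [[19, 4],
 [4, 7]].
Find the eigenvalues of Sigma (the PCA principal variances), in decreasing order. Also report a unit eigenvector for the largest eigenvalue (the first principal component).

Step 1 — characteristic polynomial of 2×2 Sigma:
  det(Sigma - λI) = λ² - trace · λ + det = 0.
  trace = 19 + 7 = 26, det = 19·7 - (4)² = 117.
Step 2 — discriminant:
  Δ = trace² - 4·det = 676 - 468 = 208.
Step 3 — eigenvalues:
  λ = (trace ± √Δ)/2 = (26 ± 14.4222)/2,
  λ_1 = 20.2111,  λ_2 = 5.7889.

Step 4 — unit eigenvector for λ_1: solve (Sigma - λ_1 I)v = 0. First row:
  (19 - 20.2111)·v_x + (4)·v_y = 0, i.e. (-1.2111)·v_x + (4)·v_y = 0,
  so v ∝ (b, λ_1 - a) = (4, 1.2111) = u.
  ||u|| = √((4)² + (1.2111)²) = √(17.4668) ≈ 4.1793,
  v_1 = u/||u|| ≈ (0.9571, 0.2898) (||v_1|| = 1).

λ_1 = 20.2111,  λ_2 = 5.7889;  v_1 ≈ (0.9571, 0.2898)


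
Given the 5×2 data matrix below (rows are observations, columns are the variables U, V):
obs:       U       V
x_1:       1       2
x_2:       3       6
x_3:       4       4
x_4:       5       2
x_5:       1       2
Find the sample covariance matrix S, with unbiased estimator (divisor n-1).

Step 1 — column means:
  mean(U) = (1 + 3 + 4 + 5 + 1) / 5 = 14/5 = 2.8
  mean(V) = (2 + 6 + 4 + 2 + 2) / 5 = 16/5 = 3.2

Step 2 — sample covariance S[i,j] = (1/(n-1)) · Σ_k (x_{k,i} - mean_i) · (x_{k,j} - mean_j), with n-1 = 4.
  S[U,U] = ((-1.8)·(-1.8) + (0.2)·(0.2) + (1.2)·(1.2) + (2.2)·(2.2) + (-1.8)·(-1.8)) / 4 = 12.8/4 = 3.2
  S[U,V] = ((-1.8)·(-1.2) + (0.2)·(2.8) + (1.2)·(0.8) + (2.2)·(-1.2) + (-1.8)·(-1.2)) / 4 = 3.2/4 = 0.8
  S[V,V] = ((-1.2)·(-1.2) + (2.8)·(2.8) + (0.8)·(0.8) + (-1.2)·(-1.2) + (-1.2)·(-1.2)) / 4 = 12.8/4 = 3.2

S is symmetric (S[j,i] = S[i,j]). Assembling:

S = [[3.2, 0.8],
 [0.8, 3.2]]


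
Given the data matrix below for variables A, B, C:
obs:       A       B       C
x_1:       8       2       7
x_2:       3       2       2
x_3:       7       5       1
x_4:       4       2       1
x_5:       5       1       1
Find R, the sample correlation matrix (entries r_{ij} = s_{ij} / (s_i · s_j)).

Step 1 — column means:
  mean(A) = (8 + 3 + 7 + 4 + 5) / 5 = 27/5 = 5.4
  mean(B) = (2 + 2 + 5 + 2 + 1) / 5 = 12/5 = 2.4
  mean(C) = (7 + 2 + 1 + 1 + 1) / 5 = 12/5 = 2.4

Step 2 — sample variances and covariances s[i,j] = (1/(n-1)) · Σ_k (x_{k,i} - mean_i) · (x_{k,j} - mean_j), with n-1 = 4:
  s[A,A] = ((2.6)·(2.6) + (-2.4)·(-2.4) + (1.6)·(1.6) + (-1.4)·(-1.4) + (-0.4)·(-0.4)) / 4 = 17.2/4 = 4.3
  s[A,B] = ((2.6)·(-0.4) + (-2.4)·(-0.4) + (1.6)·(2.6) + (-1.4)·(-0.4) + (-0.4)·(-1.4)) / 4 = 5.2/4 = 1.3
  s[A,C] = ((2.6)·(4.6) + (-2.4)·(-0.4) + (1.6)·(-1.4) + (-1.4)·(-1.4) + (-0.4)·(-1.4)) / 4 = 13.2/4 = 3.3
  s[B,B] = ((-0.4)·(-0.4) + (-0.4)·(-0.4) + (2.6)·(2.6) + (-0.4)·(-0.4) + (-1.4)·(-1.4)) / 4 = 9.2/4 = 2.3
  s[B,C] = ((-0.4)·(4.6) + (-0.4)·(-0.4) + (2.6)·(-1.4) + (-0.4)·(-1.4) + (-1.4)·(-1.4)) / 4 = -2.8/4 = -0.7
  s[C,C] = ((4.6)·(4.6) + (-0.4)·(-0.4) + (-1.4)·(-1.4) + (-1.4)·(-1.4) + (-1.4)·(-1.4)) / 4 = 27.2/4 = 6.8
  Sample standard deviations s_i = √(s[i,i]):
  s(A) = √(4.3) = 2.0736
  s(B) = √(2.3) = 1.5166
  s(C) = √(6.8) = 2.6077

Step 3 — r_{ij} = s_{ij} / (s_i · s_j):
  r[A,A] = 1 (diagonal).
  r[A,B] = 1.3 / (2.0736 · 1.5166) = 1.3 / 3.1448 = 0.4134
  r[A,C] = 3.3 / (2.0736 · 2.6077) = 3.3 / 5.4074 = 0.6103
  r[B,B] = 1 (diagonal).
  r[B,C] = -0.7 / (1.5166 · 2.6077) = -0.7 / 3.9547 = -0.177
  r[C,C] = 1 (diagonal).

R is symmetric with unit diagonal. Assembling:

R = [[1, 0.4134, 0.6103],
 [0.4134, 1, -0.177],
 [0.6103, -0.177, 1]]
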